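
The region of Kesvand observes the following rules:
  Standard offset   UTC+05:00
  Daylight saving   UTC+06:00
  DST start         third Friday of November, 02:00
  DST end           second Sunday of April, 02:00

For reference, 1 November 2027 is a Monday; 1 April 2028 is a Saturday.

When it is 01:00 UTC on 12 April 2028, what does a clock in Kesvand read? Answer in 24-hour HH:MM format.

06:00

1 November 2027 is a Monday, so the first Friday is November 5 and the third is November 19.
1 April 2028 is a Saturday, so the first Sunday is April 2 and the second is April 9.
At the standard offset (UTC+05:00), 01:00 UTC + 5h = 06:00 Kesvand standard time.
The standard-time date in Kesvand, 12 April 2028, is outside the daylight-saving period (19 November 2027 – 9 April 2028), so Kesvand is on standard time, UTC+05:00.
01:00 UTC + 5h = 06:00 local.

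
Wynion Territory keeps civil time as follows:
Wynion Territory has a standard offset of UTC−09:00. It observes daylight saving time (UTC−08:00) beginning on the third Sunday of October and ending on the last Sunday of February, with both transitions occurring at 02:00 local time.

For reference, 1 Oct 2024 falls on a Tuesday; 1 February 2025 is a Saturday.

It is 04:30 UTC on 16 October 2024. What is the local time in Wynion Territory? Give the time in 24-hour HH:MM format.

1 October 2024 is a Tuesday, so the first Sunday is October 6 and the third is October 20.
1 February 2025 is a Saturday, so Sundays fall on 2, 9, 16, 23; the last is February 23.
At the standard offset (UTC−09:00), 04:30 UTC − 9h = 19:30 Wynion Territory standard time (rolling into the previous day, 15 October 2024).
The standard-time date in Wynion Territory, 15 October 2024, does not fall between 20 October 2024 and 23 February 2025, so daylight saving is not in effect and Wynion Territory is at UTC−09:00.
04:30 UTC − 9h = 19:30 local (rolling into the previous day, 15 October 2024).

19:30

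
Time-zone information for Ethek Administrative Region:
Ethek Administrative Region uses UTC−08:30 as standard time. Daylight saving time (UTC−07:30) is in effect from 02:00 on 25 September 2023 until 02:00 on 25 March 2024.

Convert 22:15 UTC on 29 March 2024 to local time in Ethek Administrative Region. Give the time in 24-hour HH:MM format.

At the standard offset (UTC−08:30), 22:15 UTC − 8h30m = 13:45 Ethek Administrative Region standard time.
The standard-time date in Ethek Administrative Region, 29 March 2024, is outside the daylight-saving period (25 September 2023 – 25 March 2024), so Ethek Administrative Region is on standard time, UTC−08:30.
22:15 UTC − 8h30m = 13:45 local.

13:45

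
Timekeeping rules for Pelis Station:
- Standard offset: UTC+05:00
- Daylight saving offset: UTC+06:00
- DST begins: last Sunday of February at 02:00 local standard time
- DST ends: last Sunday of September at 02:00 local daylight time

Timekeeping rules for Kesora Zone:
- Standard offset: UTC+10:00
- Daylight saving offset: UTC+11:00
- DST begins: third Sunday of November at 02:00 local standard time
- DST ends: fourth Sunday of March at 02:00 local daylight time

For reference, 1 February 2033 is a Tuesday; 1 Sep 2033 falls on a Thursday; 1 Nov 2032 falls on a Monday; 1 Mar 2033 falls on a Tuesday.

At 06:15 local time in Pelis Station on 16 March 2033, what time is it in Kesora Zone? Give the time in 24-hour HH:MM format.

1 February 2033 is a Tuesday, so Sundays fall on 6, 13, 20, 27; the last is February 27.
1 September 2033 is a Thursday, so Sundays fall on 4, 11, 18, 25; the last is September 25.
Daylight saving runs 27 February – 25 September; 16 March 2033 is inside that window, so Pelis Station is at UTC+06:00.
06:15 Pelis Station − 6h = 00:15 UTC.
1 November 2032 is a Monday, so the first Sunday is November 7 and the third is November 21.
1 March 2033 is a Tuesday, so the first Sunday is March 6 and the fourth is March 27.
At the standard offset (UTC+10:00), 00:15 UTC + 10h = 10:15 Kesora Zone standard time.
The standard-time date in Kesora Zone, 16 March 2033, falls between 21 November 2032 and 27 March 2033, so daylight saving is in effect and Kesora Zone is at UTC+11:00.
00:15 UTC + 11h = 11:15 Kesora Zone.

11:15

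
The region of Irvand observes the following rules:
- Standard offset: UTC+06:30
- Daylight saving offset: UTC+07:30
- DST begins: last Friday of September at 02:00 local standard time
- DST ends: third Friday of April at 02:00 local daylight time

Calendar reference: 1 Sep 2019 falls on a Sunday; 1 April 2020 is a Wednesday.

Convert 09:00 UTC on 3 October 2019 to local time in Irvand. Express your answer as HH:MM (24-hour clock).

1 September 2019 is a Sunday, so Fridays fall on 6, 13, 20, 27; the last is September 27.
1 April 2020 is a Wednesday, so the first Friday is April 3 and the third is April 17.
At the standard offset (UTC+06:30), 09:00 UTC + 6h30m = 15:30 Irvand standard time.
The standard-time date in Irvand, 3 October 2019, falls between 27 September 2019 and 17 April 2020, so daylight saving is in effect and Irvand is at UTC+07:30.
09:00 UTC + 7h30m = 16:30 local.

16:30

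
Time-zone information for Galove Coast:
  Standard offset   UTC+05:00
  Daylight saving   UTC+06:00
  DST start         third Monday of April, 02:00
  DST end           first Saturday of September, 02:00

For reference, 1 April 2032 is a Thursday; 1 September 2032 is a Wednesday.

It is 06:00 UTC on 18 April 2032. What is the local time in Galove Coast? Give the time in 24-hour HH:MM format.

11:00

1 April 2032 is a Thursday, so the first Monday is April 5 and the third is April 19.
1 September 2032 is a Wednesday, so the first Saturday is September 4.
At the standard offset (UTC+05:00), 06:00 UTC + 5h = 11:00 Galove Coast standard time.
The standard-time date in Galove Coast, 18 April 2032, does not fall between 19 April and 4 September, so daylight saving is not in effect and Galove Coast is at UTC+05:00.
06:00 UTC + 5h = 11:00 local.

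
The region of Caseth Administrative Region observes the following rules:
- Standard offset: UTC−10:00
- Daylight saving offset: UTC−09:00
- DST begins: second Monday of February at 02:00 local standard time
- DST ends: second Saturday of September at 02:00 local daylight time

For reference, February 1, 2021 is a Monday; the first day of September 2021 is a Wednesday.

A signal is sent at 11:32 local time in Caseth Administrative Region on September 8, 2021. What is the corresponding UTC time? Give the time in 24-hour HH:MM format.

1 February 2021 is a Monday, so the first Monday is February 1 and the second is February 8.
1 September 2021 is a Wednesday, so the first Saturday is September 4 and the second is September 11.
Daylight saving runs 8 February – 11 September; September 8, 2021 is inside that window, so Caseth Administrative Region is at UTC−09:00.
11:32 local + 9h = 20:32 UTC.

20:32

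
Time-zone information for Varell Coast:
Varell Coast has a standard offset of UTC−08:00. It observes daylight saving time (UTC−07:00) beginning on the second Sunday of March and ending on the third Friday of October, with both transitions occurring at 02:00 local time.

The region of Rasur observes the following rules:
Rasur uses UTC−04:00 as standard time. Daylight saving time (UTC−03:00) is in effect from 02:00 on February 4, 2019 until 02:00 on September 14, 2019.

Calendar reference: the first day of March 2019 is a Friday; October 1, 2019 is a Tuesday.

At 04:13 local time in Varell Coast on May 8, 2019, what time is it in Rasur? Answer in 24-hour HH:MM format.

08:13

1 March 2019 is a Friday, so the first Sunday is March 3 and the second is March 10.
1 October 2019 is a Tuesday, so the first Friday is October 4 and the third is October 18.
May 8, 2019 falls between 10 March and 18 October, so daylight saving is in effect and Varell Coast is at UTC−07:00.
04:13 Varell Coast + 7h = 11:13 UTC.
At the standard offset (UTC−04:00), 11:13 UTC − 4h = 07:13 Rasur standard time.
Daylight saving runs 4 February – 14 September; the standard-time date in Rasur, May 8, 2019, is inside that window, so Rasur is at UTC−03:00.
11:13 UTC − 3h = 08:13 Rasur.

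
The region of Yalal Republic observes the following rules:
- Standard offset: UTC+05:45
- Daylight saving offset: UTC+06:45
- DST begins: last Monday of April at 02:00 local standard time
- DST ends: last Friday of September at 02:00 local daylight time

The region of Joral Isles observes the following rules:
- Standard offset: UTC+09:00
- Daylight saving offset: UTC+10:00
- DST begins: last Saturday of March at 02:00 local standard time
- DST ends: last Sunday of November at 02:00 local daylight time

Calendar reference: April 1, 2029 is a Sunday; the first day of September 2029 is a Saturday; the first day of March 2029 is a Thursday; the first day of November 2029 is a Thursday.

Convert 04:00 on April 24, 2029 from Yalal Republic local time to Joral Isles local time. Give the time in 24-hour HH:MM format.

1 April 2029 is a Sunday, so Mondays fall on 2, 9, 16, 23, 30; the last is April 30.
1 September 2029 is a Saturday, so Fridays fall on 7, 14, 21, 28; the last is September 28.
April 24, 2029 is outside the daylight-saving period (30 April – 28 September), so Yalal Republic is on standard time, UTC+05:45.
04:00 Yalal Republic − 5h45m = 22:15 UTC (rolling into the previous day, 23 April 2029).
1 March 2029 is a Thursday, so Saturdays fall on 3, 10, 17, 24, 31; the last is March 31.
1 November 2029 is a Thursday, so Sundays fall on 4, 11, 18, 25; the last is November 25.
At the standard offset (UTC+09:00), 22:15 UTC + 9h = 07:15 Joral Isles standard time (rolling into the next day, 24 April 2029).
The standard-time date in Joral Isles, April 24, 2029, lies within the daylight-saving period (31 March – 25 November), so Joral Isles is on daylight time, UTC+10:00.
22:15 UTC + 10h = 08:15 Joral Isles (rolling into the next day, 24 April 2029).

08:15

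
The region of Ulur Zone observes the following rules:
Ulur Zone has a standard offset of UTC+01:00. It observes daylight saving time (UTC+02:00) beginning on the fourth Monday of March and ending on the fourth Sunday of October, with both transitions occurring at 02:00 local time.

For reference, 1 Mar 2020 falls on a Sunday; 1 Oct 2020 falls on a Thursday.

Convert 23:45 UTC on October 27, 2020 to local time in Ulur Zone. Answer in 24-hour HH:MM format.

1 March 2020 is a Sunday, so the first Monday is March 2 and the fourth is March 23.
1 October 2020 is a Thursday, so the first Sunday is October 4 and the fourth is October 25.
At the standard offset (UTC+01:00), 23:45 UTC + 1h = 00:45 Ulur Zone standard time (rolling into the next day, 28 October 2020).
Daylight saving runs 23 March – 25 October; the standard-time date in Ulur Zone, October 28, 2020, is outside that window, so Ulur Zone is on standard time at UTC+01:00.
23:45 UTC + 1h = 00:45 local (rolling into the next day, 28 October 2020).

00:45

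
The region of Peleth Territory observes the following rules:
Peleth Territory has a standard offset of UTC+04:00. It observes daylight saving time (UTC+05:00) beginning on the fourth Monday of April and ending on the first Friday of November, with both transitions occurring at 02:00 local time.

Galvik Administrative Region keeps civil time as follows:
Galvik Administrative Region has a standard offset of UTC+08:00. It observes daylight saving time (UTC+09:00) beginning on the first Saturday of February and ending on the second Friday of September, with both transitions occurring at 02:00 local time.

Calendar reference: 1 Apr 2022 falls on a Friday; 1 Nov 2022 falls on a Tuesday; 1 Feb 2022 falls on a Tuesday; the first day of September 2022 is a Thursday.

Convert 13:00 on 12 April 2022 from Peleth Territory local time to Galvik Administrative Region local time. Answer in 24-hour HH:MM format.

1 April 2022 is a Friday, so the first Monday is April 4 and the fourth is April 25.
1 November 2022 is a Tuesday, so the first Friday is November 4.
12 April 2022 is outside the daylight-saving period (25 April – 4 November), so Peleth Territory is on standard time, UTC+04:00.
13:00 Peleth Territory − 4h = 09:00 UTC.
1 February 2022 is a Tuesday, so the first Saturday is February 5.
1 September 2022 is a Thursday, so the first Friday is September 2 and the second is September 9.
At the standard offset (UTC+08:00), 09:00 UTC + 8h = 17:00 Galvik Administrative Region standard time.
Daylight saving runs 5 February – 9 September; the standard-time date in Galvik Administrative Region, 12 April 2022, is inside that window, so Galvik Administrative Region is at UTC+09:00.
09:00 UTC + 9h = 18:00 Galvik Administrative Region.

18:00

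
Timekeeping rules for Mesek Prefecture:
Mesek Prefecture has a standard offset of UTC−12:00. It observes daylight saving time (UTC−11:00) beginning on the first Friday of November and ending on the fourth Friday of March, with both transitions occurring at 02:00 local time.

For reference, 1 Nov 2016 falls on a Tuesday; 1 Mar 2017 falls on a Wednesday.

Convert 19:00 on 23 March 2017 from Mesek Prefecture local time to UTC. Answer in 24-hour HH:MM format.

06:00

1 November 2016 is a Tuesday, so the first Friday is November 4.
1 March 2017 is a Wednesday, so the first Friday is March 3 and the fourth is March 24.
Daylight saving runs 4 November 2016 – 24 March 2017; 23 March 2017 is inside that window, so Mesek Prefecture is at UTC−11:00.
19:00 local + 11h = 06:00 UTC (rolling into the next day, 24 March 2017).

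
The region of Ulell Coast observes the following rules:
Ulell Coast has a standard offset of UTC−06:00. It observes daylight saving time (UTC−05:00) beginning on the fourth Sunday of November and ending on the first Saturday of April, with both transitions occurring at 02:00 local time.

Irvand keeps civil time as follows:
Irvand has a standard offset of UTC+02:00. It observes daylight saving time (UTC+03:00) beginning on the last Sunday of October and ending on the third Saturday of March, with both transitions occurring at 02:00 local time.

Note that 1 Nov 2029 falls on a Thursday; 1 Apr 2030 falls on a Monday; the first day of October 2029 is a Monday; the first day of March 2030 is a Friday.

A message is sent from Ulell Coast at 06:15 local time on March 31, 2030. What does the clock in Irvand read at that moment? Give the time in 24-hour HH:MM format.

13:15

1 November 2029 is a Thursday, so the first Sunday is November 4 and the fourth is November 25.
1 April 2030 is a Monday, so the first Saturday is April 6.
Daylight saving runs 25 November 2029 – 6 April 2030; March 31, 2030 is inside that window, so Ulell Coast is at UTC−05:00.
06:15 Ulell Coast + 5h = 11:15 UTC.
1 October 2029 is a Monday, so Sundays fall on 7, 14, 21, 28; the last is October 28.
1 March 2030 is a Friday, so the first Saturday is March 2 and the third is March 16.
At the standard offset (UTC+02:00), 11:15 UTC + 2h = 13:15 Irvand standard time.
The standard-time date in Irvand, March 31, 2030, does not fall between 28 October 2029 and 16 March 2030, so daylight saving is not in effect and Irvand is at UTC+02:00.
11:15 UTC + 2h = 13:15 Irvand.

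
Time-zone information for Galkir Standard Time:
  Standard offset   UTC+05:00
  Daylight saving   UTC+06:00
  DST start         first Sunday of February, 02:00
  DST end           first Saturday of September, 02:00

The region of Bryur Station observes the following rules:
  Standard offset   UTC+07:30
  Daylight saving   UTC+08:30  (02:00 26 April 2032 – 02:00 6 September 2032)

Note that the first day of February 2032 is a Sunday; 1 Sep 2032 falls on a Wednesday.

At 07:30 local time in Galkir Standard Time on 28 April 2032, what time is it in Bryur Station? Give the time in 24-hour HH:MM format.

10:00

1 February 2032 is a Sunday, so the first Sunday is February 1.
1 September 2032 is a Wednesday, so the first Saturday is September 4.
28 April 2032 falls between 1 February and 4 September, so daylight saving is in effect and Galkir Standard Time is at UTC+06:00.
07:30 Galkir Standard Time − 6h = 01:30 UTC.
At the standard offset (UTC+07:30), 01:30 UTC + 7h30m = 09:00 Bryur Station standard time.
Daylight saving runs 26 April – 6 September; the standard-time date in Bryur Station, 28 April 2032, is inside that window, so Bryur Station is at UTC+08:30.
01:30 UTC + 8h30m = 10:00 Bryur Station.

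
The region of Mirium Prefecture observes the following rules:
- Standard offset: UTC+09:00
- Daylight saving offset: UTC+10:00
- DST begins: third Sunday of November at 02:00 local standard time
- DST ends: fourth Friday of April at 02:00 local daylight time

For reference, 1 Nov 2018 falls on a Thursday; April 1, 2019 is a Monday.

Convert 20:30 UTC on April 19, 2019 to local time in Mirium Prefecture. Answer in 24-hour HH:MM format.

1 November 2018 is a Thursday, so the first Sunday is November 4 and the third is November 18.
1 April 2019 is a Monday, so the first Friday is April 5 and the fourth is April 26.
At the standard offset (UTC+09:00), 20:30 UTC + 9h = 05:30 Mirium Prefecture standard time (rolling into the next day, 20 April 2019).
The standard-time date in Mirium Prefecture, April 20, 2019, falls between 18 November 2018 and 26 April 2019, so daylight saving is in effect and Mirium Prefecture is at UTC+10:00.
20:30 UTC + 10h = 06:30 local (rolling into the next day, 20 April 2019).

06:30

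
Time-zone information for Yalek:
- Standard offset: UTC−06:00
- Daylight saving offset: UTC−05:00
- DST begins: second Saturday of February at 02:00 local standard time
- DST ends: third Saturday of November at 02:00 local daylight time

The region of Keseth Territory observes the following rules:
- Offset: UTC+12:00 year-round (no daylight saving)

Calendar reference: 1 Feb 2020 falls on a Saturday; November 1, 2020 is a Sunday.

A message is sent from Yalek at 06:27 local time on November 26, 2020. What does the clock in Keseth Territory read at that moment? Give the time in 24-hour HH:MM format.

00:27

1 February 2020 is a Saturday, so the first Saturday is February 1 and the second is February 8.
1 November 2020 is a Sunday, so the first Saturday is November 7 and the third is November 21.
November 26, 2020 does not fall between 8 February and 21 November, so daylight saving is not in effect and Yalek is at UTC−06:00.
06:27 Yalek + 6h = 12:27 UTC.
Keseth Territory stays on UTC+12:00 all year.
12:27 UTC + 12h = 00:27 Keseth Territory (rolling into the next day, 27 November 2020).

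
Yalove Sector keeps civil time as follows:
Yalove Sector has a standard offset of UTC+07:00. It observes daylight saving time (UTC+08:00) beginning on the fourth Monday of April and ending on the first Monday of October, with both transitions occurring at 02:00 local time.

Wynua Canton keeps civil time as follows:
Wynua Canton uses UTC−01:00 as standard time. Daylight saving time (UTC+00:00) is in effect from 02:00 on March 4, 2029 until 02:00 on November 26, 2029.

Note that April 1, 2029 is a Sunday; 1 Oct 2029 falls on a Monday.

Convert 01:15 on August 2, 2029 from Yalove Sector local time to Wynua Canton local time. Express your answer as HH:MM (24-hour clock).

1 April 2029 is a Sunday, so the first Monday is April 2 and the fourth is April 23.
1 October 2029 is a Monday, so the first Monday is October 1.
August 2, 2029 falls between 23 April and 1 October, so daylight saving is in effect and Yalove Sector is at UTC+08:00.
01:15 Yalove Sector − 8h = 17:15 UTC (rolling into the previous day, 1 August 2029).
At the standard offset (UTC−01:00), 17:15 UTC − 1h = 16:15 Wynua Canton standard time.
Daylight saving runs 4 March – 26 November; the standard-time date in Wynua Canton, August 1, 2029, is inside that window, so Wynua Canton is at UTC+00:00.
17:15 UTC + 0h = 17:15 Wynua Canton.

17:15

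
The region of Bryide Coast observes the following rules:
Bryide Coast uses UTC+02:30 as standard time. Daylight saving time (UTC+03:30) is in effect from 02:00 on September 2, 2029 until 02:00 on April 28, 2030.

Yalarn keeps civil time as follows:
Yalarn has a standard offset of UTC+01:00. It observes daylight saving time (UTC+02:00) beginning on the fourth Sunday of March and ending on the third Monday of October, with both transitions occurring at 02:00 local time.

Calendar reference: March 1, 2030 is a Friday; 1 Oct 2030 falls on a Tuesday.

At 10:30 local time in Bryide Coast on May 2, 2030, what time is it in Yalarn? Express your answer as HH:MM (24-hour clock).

Daylight saving runs 2 September 2029 – 28 April 2030; May 2, 2030 is outside that window, so Bryide Coast is on standard time at UTC+02:30.
10:30 Bryide Coast − 2h30m = 08:00 UTC.
1 March 2030 is a Friday, so the first Sunday is March 3 and the fourth is March 24.
1 October 2030 is a Tuesday, so the first Monday is October 7 and the third is October 21.
At the standard offset (UTC+01:00), 08:00 UTC + 1h = 09:00 Yalarn standard time.
The standard-time date in Yalarn, May 2, 2030, lies within the daylight-saving period (24 March – 21 October), so Yalarn is on daylight time, UTC+02:00.
08:00 UTC + 2h = 10:00 Yalarn.

10:00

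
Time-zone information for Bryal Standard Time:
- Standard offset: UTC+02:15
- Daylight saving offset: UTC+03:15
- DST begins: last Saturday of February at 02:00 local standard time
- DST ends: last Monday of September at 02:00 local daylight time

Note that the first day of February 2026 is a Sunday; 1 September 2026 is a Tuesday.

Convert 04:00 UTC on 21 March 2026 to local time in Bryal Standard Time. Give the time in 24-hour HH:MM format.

07:15

1 February 2026 is a Sunday, so Saturdays fall on 7, 14, 21, 28; the last is February 28.
1 September 2026 is a Tuesday, so Mondays fall on 7, 14, 21, 28; the last is September 28.
At the standard offset (UTC+02:15), 04:00 UTC + 2h15m = 06:15 Bryal Standard Time standard time.
The standard-time date in Bryal Standard Time, 21 March 2026, falls between 28 February and 28 September, so daylight saving is in effect and Bryal Standard Time is at UTC+03:15.
04:00 UTC + 3h15m = 07:15 local.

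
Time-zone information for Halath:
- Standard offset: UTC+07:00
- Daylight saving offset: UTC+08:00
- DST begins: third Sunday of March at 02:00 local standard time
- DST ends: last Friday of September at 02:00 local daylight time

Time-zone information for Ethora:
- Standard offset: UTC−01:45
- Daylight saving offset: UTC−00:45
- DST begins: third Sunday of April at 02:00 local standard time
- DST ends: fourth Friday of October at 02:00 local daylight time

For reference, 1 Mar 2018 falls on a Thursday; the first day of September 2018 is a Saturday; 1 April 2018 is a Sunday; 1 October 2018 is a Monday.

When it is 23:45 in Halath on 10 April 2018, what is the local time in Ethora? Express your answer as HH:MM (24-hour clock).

14:00

1 March 2018 is a Thursday, so the first Sunday is March 4 and the third is March 18.
1 September 2018 is a Saturday, so Fridays fall on 7, 14, 21, 28; the last is September 28.
10 April 2018 lies within the daylight-saving period (18 March – 28 September), so Halath is on daylight time, UTC+08:00.
23:45 Halath − 8h = 15:45 UTC.
1 April 2018 is a Sunday, so the first Sunday is April 1 and the third is April 15.
1 October 2018 is a Monday, so the first Friday is October 5 and the fourth is October 26.
At the standard offset (UTC−01:45), 15:45 UTC − 1h45m = 14:00 Ethora standard time.
Daylight saving runs 15 April – 26 October; the standard-time date in Ethora, 10 April 2018, is outside that window, so Ethora is on standard time at UTC−01:45.
15:45 UTC − 1h45m = 14:00 Ethora.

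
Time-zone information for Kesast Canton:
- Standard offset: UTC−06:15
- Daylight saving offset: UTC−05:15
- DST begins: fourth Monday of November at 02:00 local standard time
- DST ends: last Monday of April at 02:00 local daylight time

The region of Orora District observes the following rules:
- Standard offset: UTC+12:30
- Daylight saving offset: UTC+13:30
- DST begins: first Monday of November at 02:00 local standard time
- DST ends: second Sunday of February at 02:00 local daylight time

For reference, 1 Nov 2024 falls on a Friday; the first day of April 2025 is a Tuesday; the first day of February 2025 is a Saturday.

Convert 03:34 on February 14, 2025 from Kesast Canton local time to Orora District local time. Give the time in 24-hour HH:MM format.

21:19

1 November 2024 is a Friday, so the first Monday is November 4 and the fourth is November 25.
1 April 2025 is a Tuesday, so Mondays fall on 7, 14, 21, 28; the last is April 28.
February 14, 2025 falls between 25 November 2024 and 28 April 2025, so daylight saving is in effect and Kesast Canton is at UTC−05:15.
03:34 Kesast Canton + 5h15m = 08:49 UTC.
1 November 2024 is a Friday, so the first Monday is November 4.
1 February 2025 is a Saturday, so the first Sunday is February 2 and the second is February 9.
At the standard offset (UTC+12:30), 08:49 UTC + 12h30m = 21:19 Orora District standard time.
Daylight saving runs 4 November 2024 – 9 February 2025; the standard-time date in Orora District, February 14, 2025, is outside that window, so Orora District is on standard time at UTC+12:30.
08:49 UTC + 12h30m = 21:19 Orora District.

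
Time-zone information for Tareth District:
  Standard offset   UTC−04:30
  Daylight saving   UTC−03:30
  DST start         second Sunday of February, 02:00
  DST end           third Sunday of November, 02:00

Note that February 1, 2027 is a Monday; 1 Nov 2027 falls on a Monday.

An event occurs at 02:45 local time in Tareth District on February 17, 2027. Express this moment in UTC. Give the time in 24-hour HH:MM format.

1 February 2027 is a Monday, so the first Sunday is February 7 and the second is February 14.
1 November 2027 is a Monday, so the first Sunday is November 7 and the third is November 21.
February 17, 2027 falls between 14 February and 21 November, so daylight saving is in effect and Tareth District is at UTC−03:30.
02:45 local + 3h30m = 06:15 UTC.

06:15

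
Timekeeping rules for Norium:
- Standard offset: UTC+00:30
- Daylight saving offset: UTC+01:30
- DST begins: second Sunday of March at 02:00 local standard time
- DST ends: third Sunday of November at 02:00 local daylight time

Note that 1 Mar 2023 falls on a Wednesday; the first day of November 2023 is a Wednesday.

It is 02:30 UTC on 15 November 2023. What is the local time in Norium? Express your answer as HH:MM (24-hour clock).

04:00

1 March 2023 is a Wednesday, so the first Sunday is March 5 and the second is March 12.
1 November 2023 is a Wednesday, so the first Sunday is November 5 and the third is November 19.
At the standard offset (UTC+00:30), 02:30 UTC + 0h30m = 03:00 Norium standard time.
Daylight saving runs 12 March – 19 November; the standard-time date in Norium, 15 November 2023, is inside that window, so Norium is at UTC+01:30.
02:30 UTC + 1h30m = 04:00 local.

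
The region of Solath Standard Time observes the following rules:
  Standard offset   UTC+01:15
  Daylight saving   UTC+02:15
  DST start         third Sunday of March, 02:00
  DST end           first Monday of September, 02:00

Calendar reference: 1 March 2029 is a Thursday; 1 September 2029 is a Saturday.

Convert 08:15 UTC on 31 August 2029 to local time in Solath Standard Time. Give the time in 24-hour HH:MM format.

10:30

1 March 2029 is a Thursday, so the first Sunday is March 4 and the third is March 18.
1 September 2029 is a Saturday, so the first Monday is September 3.
At the standard offset (UTC+01:15), 08:15 UTC + 1h15m = 09:30 Solath Standard Time standard time.
The standard-time date in Solath Standard Time, 31 August 2029, lies within the daylight-saving period (18 March – 3 September), so Solath Standard Time is on daylight time, UTC+02:15.
08:15 UTC + 2h15m = 10:30 local.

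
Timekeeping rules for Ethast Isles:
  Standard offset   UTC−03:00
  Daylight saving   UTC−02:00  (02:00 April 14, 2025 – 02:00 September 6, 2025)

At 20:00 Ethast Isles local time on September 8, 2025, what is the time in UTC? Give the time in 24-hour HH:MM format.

23:00

September 8, 2025 is outside the daylight-saving period (14 April – 6 September), so Ethast Isles is on standard time, UTC−03:00.
20:00 local + 3h = 23:00 UTC.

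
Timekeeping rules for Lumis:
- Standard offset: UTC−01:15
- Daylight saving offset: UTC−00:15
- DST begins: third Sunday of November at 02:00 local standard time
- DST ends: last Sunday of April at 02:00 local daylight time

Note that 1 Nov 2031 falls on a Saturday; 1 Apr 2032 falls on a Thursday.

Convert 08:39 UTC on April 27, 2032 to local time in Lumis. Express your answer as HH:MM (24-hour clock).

07:24

1 November 2031 is a Saturday, so the first Sunday is November 2 and the third is November 16.
1 April 2032 is a Thursday, so Sundays fall on 4, 11, 18, 25; the last is April 25.
At the standard offset (UTC−01:15), 08:39 UTC − 1h15m = 07:24 Lumis standard time.
The standard-time date in Lumis, April 27, 2032, is outside the daylight-saving period (16 November 2031 – 25 April 2032), so Lumis is on standard time, UTC−01:15.
08:39 UTC − 1h15m = 07:24 local.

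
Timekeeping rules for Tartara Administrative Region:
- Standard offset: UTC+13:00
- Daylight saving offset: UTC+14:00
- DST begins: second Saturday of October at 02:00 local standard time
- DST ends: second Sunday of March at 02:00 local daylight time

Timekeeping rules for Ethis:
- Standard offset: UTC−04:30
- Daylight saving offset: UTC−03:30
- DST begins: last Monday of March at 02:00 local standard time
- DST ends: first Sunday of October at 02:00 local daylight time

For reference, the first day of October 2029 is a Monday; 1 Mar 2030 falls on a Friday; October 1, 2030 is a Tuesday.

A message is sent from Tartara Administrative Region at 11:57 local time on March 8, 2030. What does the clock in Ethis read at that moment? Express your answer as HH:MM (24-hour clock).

1 October 2029 is a Monday, so the first Saturday is October 6 and the second is October 13.
1 March 2030 is a Friday, so the first Sunday is March 3 and the second is March 10.
March 8, 2030 falls between 13 October 2029 and 10 March 2030, so daylight saving is in effect and Tartara Administrative Region is at UTC+14:00.
11:57 Tartara Administrative Region − 14h = 21:57 UTC (rolling into the previous day, 7 March 2030).
1 March 2030 is a Friday, so Mondays fall on 4, 11, 18, 25; the last is March 25.
1 October 2030 is a Tuesday, so the first Sunday is October 6.
At the standard offset (UTC−04:30), 21:57 UTC − 4h30m = 17:27 Ethis standard time.
The standard-time date in Ethis, March 7, 2030, is outside the daylight-saving period (25 March – 6 October), so Ethis is on standard time, UTC−04:30.
21:57 UTC − 4h30m = 17:27 Ethis.

17:27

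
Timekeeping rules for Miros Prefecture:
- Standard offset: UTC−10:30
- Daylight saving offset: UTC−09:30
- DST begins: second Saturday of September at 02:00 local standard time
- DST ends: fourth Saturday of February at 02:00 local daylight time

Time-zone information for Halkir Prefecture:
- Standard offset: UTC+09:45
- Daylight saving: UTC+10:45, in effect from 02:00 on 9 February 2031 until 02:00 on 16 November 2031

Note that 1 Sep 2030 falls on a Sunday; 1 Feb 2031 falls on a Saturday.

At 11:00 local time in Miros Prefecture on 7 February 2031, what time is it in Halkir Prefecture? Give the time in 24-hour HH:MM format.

1 September 2030 is a Sunday, so the first Saturday is September 7 and the second is September 14.
1 February 2031 is a Saturday, so the first Saturday is February 1 and the fourth is February 22.
7 February 2031 lies within the daylight-saving period (14 September 2030 – 22 February 2031), so Miros Prefecture is on daylight time, UTC−09:30.
11:00 Miros Prefecture + 9h30m = 20:30 UTC.
At the standard offset (UTC+09:45), 20:30 UTC + 9h45m = 06:15 Halkir Prefecture standard time (rolling into the next day, 8 February 2031).
The standard-time date in Halkir Prefecture, 8 February 2031, does not fall between 9 February and 16 November, so daylight saving is not in effect and Halkir Prefecture is at UTC+09:45.
20:30 UTC + 9h45m = 06:15 Halkir Prefecture (rolling into the next day, 8 February 2031).

06:15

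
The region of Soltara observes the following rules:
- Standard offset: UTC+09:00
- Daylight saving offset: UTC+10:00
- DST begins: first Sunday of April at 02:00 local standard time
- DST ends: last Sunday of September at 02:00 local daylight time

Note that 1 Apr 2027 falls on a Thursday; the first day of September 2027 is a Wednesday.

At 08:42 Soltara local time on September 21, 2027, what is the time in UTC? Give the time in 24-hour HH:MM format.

1 April 2027 is a Thursday, so the first Sunday is April 4.
1 September 2027 is a Wednesday, so Sundays fall on 5, 12, 19, 26; the last is September 26.
September 21, 2027 lies within the daylight-saving period (4 April – 26 September), so Soltara is on daylight time, UTC+10:00.
08:42 local − 10h = 22:42 UTC (rolling into the previous day, 20 September 2027).

22:42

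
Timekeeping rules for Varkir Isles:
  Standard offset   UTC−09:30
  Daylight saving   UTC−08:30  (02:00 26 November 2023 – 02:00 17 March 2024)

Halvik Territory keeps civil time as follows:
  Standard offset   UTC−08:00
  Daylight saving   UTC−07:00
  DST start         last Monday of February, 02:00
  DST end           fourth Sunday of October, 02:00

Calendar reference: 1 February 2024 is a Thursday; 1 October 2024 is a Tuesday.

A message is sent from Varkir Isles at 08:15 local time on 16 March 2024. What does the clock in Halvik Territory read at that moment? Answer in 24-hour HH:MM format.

Daylight saving runs 26 November 2023 – 17 March 2024; 16 March 2024 is inside that window, so Varkir Isles is at UTC−08:30.
08:15 Varkir Isles + 8h30m = 16:45 UTC.
1 February 2024 is a Thursday, so Mondays fall on 5, 12, 19, 26; the last is February 26.
1 October 2024 is a Tuesday, so the first Sunday is October 6 and the fourth is October 27.
At the standard offset (UTC−08:00), 16:45 UTC − 8h = 08:45 Halvik Territory standard time.
The standard-time date in Halvik Territory, 16 March 2024, falls between 26 February and 27 October, so daylight saving is in effect and Halvik Territory is at UTC−07:00.
16:45 UTC − 7h = 09:45 Halvik Territory.

09:45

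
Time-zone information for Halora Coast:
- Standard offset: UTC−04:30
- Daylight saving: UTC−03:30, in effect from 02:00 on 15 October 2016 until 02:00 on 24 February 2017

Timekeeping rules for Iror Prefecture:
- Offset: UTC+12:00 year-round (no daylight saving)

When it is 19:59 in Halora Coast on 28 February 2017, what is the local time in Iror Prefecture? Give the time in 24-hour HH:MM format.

Daylight saving runs 15 October 2016 – 24 February 2017; 28 February 2017 is outside that window, so Halora Coast is on standard time at UTC−04:30.
19:59 Halora Coast + 4h30m = 00:29 UTC (rolling into the next day, 1 March 2017).
Iror Prefecture has no daylight saving, so its offset is UTC+12:00 year-round.
00:29 UTC + 12h = 12:29 Iror Prefecture.

12:29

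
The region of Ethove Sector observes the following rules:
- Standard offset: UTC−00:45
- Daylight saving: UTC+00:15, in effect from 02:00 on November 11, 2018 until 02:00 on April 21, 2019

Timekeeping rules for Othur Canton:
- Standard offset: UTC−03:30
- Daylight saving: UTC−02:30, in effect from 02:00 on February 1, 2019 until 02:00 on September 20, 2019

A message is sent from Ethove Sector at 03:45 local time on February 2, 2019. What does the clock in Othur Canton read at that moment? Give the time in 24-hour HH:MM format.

01:00

February 2, 2019 lies within the daylight-saving period (11 November 2018 – 21 April 2019), so Ethove Sector is on daylight time, UTC+00:15.
03:45 Ethove Sector − 0h15m = 03:30 UTC.
At the standard offset (UTC−03:30), 03:30 UTC − 3h30m = 00:00 Othur Canton standard time.
Daylight saving runs 1 February – 20 September; the standard-time date in Othur Canton, February 2, 2019, is inside that window, so Othur Canton is at UTC−02:30.
03:30 UTC − 2h30m = 01:00 Othur Canton.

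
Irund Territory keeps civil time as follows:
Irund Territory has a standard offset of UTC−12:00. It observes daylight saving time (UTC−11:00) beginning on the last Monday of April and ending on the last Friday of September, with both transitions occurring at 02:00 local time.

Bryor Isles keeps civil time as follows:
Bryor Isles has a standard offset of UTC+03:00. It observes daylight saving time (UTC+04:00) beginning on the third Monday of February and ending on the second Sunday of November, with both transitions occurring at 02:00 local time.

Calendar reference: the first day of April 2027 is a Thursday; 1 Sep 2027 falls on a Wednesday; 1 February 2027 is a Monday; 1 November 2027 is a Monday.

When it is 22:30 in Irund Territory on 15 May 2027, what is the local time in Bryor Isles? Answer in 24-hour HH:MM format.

1 April 2027 is a Thursday, so Mondays fall on 5, 12, 19, 26; the last is April 26.
1 September 2027 is a Wednesday, so Fridays fall on 3, 10, 17, 24; the last is September 24.
Daylight saving runs 26 April – 24 September; 15 May 2027 is inside that window, so Irund Territory is at UTC−11:00.
22:30 Irund Territory + 11h = 09:30 UTC (rolling into the next day, 16 May 2027).
1 February 2027 is a Monday, so the first Monday is February 1 and the third is February 15.
1 November 2027 is a Monday, so the first Sunday is November 7 and the second is November 14.
At the standard offset (UTC+03:00), 09:30 UTC + 3h = 12:30 Bryor Isles standard time.
The standard-time date in Bryor Isles, 16 May 2027, falls between 15 February and 14 November, so daylight saving is in effect and Bryor Isles is at UTC+04:00.
09:30 UTC + 4h = 13:30 Bryor Isles.

13:30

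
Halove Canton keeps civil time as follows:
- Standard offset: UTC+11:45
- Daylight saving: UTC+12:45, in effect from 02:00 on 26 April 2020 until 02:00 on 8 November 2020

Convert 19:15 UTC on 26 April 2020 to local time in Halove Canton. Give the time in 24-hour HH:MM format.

08:00

At the standard offset (UTC+11:45), 19:15 UTC + 11h45m = 07:00 Halove Canton standard time (rolling into the next day, 27 April 2020).
The standard-time date in Halove Canton, 27 April 2020, lies within the daylight-saving period (26 April – 8 November), so Halove Canton is on daylight time, UTC+12:45.
19:15 UTC + 12h45m = 08:00 local (rolling into the next day, 27 April 2020).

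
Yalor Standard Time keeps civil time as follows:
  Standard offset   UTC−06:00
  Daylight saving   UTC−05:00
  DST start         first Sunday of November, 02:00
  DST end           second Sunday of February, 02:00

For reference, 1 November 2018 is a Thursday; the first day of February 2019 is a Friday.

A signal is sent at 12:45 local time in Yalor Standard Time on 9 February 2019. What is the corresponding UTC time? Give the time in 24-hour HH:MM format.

1 November 2018 is a Thursday, so the first Sunday is November 4.
1 February 2019 is a Friday, so the first Sunday is February 3 and the second is February 10.
9 February 2019 falls between 4 November 2018 and 10 February 2019, so daylight saving is in effect and Yalor Standard Time is at UTC−05:00.
12:45 local + 5h = 17:45 UTC.

17:45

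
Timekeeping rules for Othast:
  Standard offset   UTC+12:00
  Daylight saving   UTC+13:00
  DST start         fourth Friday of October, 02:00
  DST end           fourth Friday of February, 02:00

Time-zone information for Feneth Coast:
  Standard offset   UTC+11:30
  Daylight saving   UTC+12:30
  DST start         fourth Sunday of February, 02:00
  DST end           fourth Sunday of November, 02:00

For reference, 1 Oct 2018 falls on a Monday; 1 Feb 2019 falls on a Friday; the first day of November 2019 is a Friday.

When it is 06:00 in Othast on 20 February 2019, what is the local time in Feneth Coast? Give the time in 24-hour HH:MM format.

04:30

1 October 2018 is a Monday, so the first Friday is October 5 and the fourth is October 26.
1 February 2019 is a Friday, so the first Friday is February 1 and the fourth is February 22.
Daylight saving runs 26 October 2018 – 22 February 2019; 20 February 2019 is inside that window, so Othast is at UTC+13:00.
06:00 Othast − 13h = 17:00 UTC (rolling into the previous day, 19 February 2019).
1 February 2019 is a Friday, so the first Sunday is February 3 and the fourth is February 24.
1 November 2019 is a Friday, so the first Sunday is November 3 and the fourth is November 24.
At the standard offset (UTC+11:30), 17:00 UTC + 11h30m = 04:30 Feneth Coast standard time (rolling into the next day, 20 February 2019).
The standard-time date in Feneth Coast, 20 February 2019, is outside the daylight-saving period (24 February – 24 November), so Feneth Coast is on standard time, UTC+11:30.
17:00 UTC + 11h30m = 04:30 Feneth Coast (rolling into the next day, 20 February 2019).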